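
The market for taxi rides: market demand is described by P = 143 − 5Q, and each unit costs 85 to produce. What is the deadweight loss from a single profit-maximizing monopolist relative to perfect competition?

DWL = 84.1

Under competition P = MC = 85, so Q = (143 − 85)/5 = 11.6.
Monopoly sets MR = MC: 143 − 10Q = 85 ⇒ Q = 5.8, P = 143 − 5·5.8 = 114.
DWL is the triangle between Q = 5.8 and Q = 11.6: ½·(11.6 − 5.8)·(114 − 85) = 84.1.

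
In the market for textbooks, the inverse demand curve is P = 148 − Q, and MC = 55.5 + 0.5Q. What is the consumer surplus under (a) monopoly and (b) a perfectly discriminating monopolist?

A monopolist chooses Q where MR = MC. MR = 148 − 2Q; setting this equal to 55.5 + 0.5Q gives Q = 37 and P = 111.
CS = ½·(148 − 111)·37 = 684.5.
With perfect price discrimination, output is the efficient level Q = 185/3 (where demand meets MC), but every buyer pays their willingness to pay: CS = 0 and PS = total surplus.
CS = 0.

Monopoly: CS = 684.5; Perfect PD: CS = 0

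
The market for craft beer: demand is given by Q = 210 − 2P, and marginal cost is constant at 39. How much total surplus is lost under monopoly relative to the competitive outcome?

DWL = 1089

Inverting demand: P = 105 − 0.5Q.
Competitive firms price at marginal cost: P = 39, giving Q = 132.
Monopoly sets MR = MC: 105 − Q = 39 ⇒ Q = 66, P = 105 − 0.5·66 = 72.
DWL is the triangle between Q = 66 and Q = 132: ½·(132 − 66)·(72 − 39) = 1089.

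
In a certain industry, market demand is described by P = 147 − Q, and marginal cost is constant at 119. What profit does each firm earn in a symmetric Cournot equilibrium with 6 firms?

π_i = 16

With 6 symmetric Cournot firms, each firm's FOC gives 147 − 7q = 119, so q = 4, Q = 6·4 = 24, and P = 123.
Each firm's profit = (123 − 119)·4 = 16.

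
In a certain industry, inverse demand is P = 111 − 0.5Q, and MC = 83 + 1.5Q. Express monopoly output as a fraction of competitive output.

Q_m/Q_c = 0.8

The monopolist equates marginal revenue to marginal cost: 111 − Q = 83 + 1.5Q, so Q = 11.2. From demand, P = 105.4.
Under competition P = MC: 111 − 0.5Q = 83 + 1.5Q ⇒ Q = 14, P = 104.
Ratio Q_m/Q_c = 11.2/14 = 0.8.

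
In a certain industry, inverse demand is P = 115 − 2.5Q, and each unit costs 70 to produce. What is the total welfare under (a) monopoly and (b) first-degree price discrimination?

Monopoly: TS = 303.75; Perfect PD: TS = 405

The monopolist equates marginal revenue to marginal cost: 115 − 5Q = 70, so Q = 9. From demand, P = 92.5.
CS = ½·(115 − 92.5)·9 = 101.25; PS = (92.5 − 70)·9 = 202.5; TS = 303.75.
A perfectly discriminating monopolist sells every unit with P(Q) ≥ MC(Q), so output equals the competitive quantity Q = 18. Each buyer pays their reservation price, so CS = 0 and the firm captures all surplus.
TS = 405 (equal to competitive TS).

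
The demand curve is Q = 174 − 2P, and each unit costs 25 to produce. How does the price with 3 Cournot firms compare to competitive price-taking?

Inverting demand: P = 87 − 0.5Q.
With 3 symmetric Cournot firms, each firm's FOC gives 87 − 2q = 25, so q = 31, Q = 3·31 = 93, and P = 40.5.
Perfect competition: P = MC = 25, so 87 − 0.5Q = 25 and Q = 124.

Cournot: P = 40.5; Competition: P = 25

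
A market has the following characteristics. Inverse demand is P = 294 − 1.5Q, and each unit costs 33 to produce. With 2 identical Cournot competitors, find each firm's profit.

With 2 symmetric Cournot firms, each firm's FOC gives 294 − 4.5q = 33, so q = 58, Q = 2·58 = 116, and P = 120.
Each firm's profit = (120 − 33)·58 = 5046.

π_i = 5046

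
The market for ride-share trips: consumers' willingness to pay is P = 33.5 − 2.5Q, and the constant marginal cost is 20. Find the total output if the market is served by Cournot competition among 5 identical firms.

Q = 4.5

Cournot with 5 identical firms: the symmetric best-response condition is 33.5 − 15q = 20. Each firm produces q = 0.9, total output Q = 4.5, price P = 22.25.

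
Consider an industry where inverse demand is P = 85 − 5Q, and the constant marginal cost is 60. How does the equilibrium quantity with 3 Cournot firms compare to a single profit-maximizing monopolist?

Cournot: Q = 3.75; Monopoly: Q = 2.5

In a 3-firm Cournot equilibrium, symmetry and the first-order condition give q = (85 − 60)/(20) = 1.25. So Q = 3.75 and P = 66.25.
A monopolist chooses Q where MR = MC. MR = 85 − 10Q; setting this equal to 60 gives Q = 2.5 and P = 72.5.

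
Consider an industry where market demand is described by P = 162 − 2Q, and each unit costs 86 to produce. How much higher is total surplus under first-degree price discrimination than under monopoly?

A monopolist chooses Q where MR = MC. MR = 162 − 4Q; setting this equal to 86 gives Q = 19 and P = 124.
CS = ½·(162 − 124)·19 = 361; PS = (124 − 86)·19 = 722; TS = 1083.
Under first-degree price discrimination the firm charges each unit its demand price and produces up to where P = MC, i.e. Q = 38. Consumer surplus is zero; producer surplus equals total surplus.
TS = 1444 (equal to competitive TS).
Change in total surplus: 1444 − 1083 = 361.

TS rises by 361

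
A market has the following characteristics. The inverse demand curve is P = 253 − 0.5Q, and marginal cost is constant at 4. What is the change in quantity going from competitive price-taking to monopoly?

Perfect competition: P = MC = 4, so 253 − 0.5Q = 4 and Q = 498.
A monopolist chooses Q where MR = MC. MR = 253 − Q; setting this equal to 4 gives Q = 249 and P = 128.5.
Change in quantity: 249 − 498 = −249.

Quantity falls by 249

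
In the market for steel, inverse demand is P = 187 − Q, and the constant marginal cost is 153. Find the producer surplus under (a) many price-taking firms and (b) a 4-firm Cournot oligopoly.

Competition: PS = 0; Cournot: PS = 184.96

Competitive firms price at marginal cost: P = 153, giving Q = 34.
PS = (153 − 153)·34 = 0.
In a 4-firm Cournot equilibrium, symmetry and the first-order condition give q = (187 − 153)/(5) = 6.8. So Q = 27.2 and P = 159.8.
PS = (159.8 − 153)·27.2 = 184.96.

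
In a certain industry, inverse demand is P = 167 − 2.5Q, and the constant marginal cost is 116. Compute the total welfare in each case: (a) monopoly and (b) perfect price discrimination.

Monopoly: TS = 390.15; Perfect PD: TS = 520.2

A monopolist chooses Q where MR = MC. MR = 167 − 5Q; setting this equal to 116 gives Q = 10.2 and P = 141.5.
CS = ½·(167 − 141.5)·10.2 = 130.05; PS = (141.5 − 116)·10.2 = 260.1; TS = 390.15.
A perfectly discriminating monopolist sells every unit with P(Q) ≥ MC(Q), so output equals the competitive quantity Q = 20.4. Each buyer pays their reservation price, so CS = 0 and the firm captures all surplus.
TS = 520.2 (equal to competitive TS).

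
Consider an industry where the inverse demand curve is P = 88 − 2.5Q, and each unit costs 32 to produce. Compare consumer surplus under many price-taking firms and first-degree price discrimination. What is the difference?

Competitive firms price at marginal cost: P = 32, giving Q = 22.4.
CS = ½·(88 − 32)·22.4 = 627.2.
A perfectly discriminating monopolist sells every unit with P(Q) ≥ MC(Q), so output equals the competitive quantity Q = 22.4. Each buyer pays their reservation price, so CS = 0 and the firm captures all surplus.
CS = 0.
Change in consumer surplus: 0 − 627.2 = −627.2.

Consumer surplus falls by 627.2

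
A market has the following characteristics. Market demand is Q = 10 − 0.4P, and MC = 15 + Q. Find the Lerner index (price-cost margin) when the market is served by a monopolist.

Inverting demand: P = 25 − 2.5Q.
A monopolist chooses Q where MR = MC. MR = 25 − 5Q; setting this equal to 15 + Q gives Q = 5/3 and P = 125/6.
Lerner index = (P − MC)/P = (125/6 − 50/3)/(125/6) = 0.2.

Lerner index = 0.2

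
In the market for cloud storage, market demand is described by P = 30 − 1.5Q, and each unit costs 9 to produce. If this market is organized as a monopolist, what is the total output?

Q = 7

A monopolist chooses Q where MR = MC. MR = 30 − 3Q; setting this equal to 9 gives Q = 7 and P = 19.5.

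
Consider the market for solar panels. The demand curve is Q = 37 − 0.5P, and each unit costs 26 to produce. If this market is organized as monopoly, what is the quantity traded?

Inverting demand: P = 74 − 2Q.
Monopoly sets MR = MC: 74 − 4Q = 26 ⇒ Q = 12, P = 74 − 2·12 = 50.

Q = 12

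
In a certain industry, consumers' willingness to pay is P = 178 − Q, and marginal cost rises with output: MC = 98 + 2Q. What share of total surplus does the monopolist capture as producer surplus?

PS/TS = 0.8

The monopolist equates marginal revenue to marginal cost: 178 − 2Q = 98 + 2Q, so Q = 20. From demand, P = 158.
CS = ½·(178 − 158)·20 = 200.
PS = P·Q − VC(Q) = 158·20 − (98·20 + ½·2·20²) = 800.
Share captured = PS/TS = 800/1000 = 0.8.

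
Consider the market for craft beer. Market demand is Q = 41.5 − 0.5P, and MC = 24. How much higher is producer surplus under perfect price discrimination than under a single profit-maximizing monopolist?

Inverting demand: P = 83 − 2Q.
The monopolist equates marginal revenue to marginal cost: 83 − 4Q = 24, so Q = 14.75. From demand, P = 53.5.
PS = (53.5 − 24)·14.75 = 435.125.
A perfectly discriminating monopolist sells every unit with P(Q) ≥ MC(Q), so output equals the competitive quantity Q = 29.5. Each buyer pays their reservation price, so CS = 0 and the firm captures all surplus.
PS = ½·(83 − 24)·29.5 = 870.25.
Change in producer surplus: 870.25 − 435.125 = 435.125.

Producer surplus rises by 435.125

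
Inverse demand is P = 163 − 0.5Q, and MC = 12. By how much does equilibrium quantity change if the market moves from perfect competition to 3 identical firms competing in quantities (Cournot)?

Competitive firms price at marginal cost: P = 12, giving Q = 302.
With 3 symmetric Cournot firms, each firm's FOC gives 163 − 2q = 12, so q = 75.5, Q = 3·75.5 = 226.5, and P = 49.75.
Change in equilibrium quantity: 226.5 − 302 = −75.5.

Equilibrium quantity falls by 75.5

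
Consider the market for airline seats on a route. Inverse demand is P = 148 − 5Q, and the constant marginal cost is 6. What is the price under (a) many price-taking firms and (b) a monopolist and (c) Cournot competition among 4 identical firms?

Competition: P = 6; Monopoly: P = 77; Cournot: P = 34.4

Competitive firms price at marginal cost: P = 6, giving Q = 28.4.
Monopoly sets MR = MC: 148 − 10Q = 6 ⇒ Q = 14.2, P = 148 − 5·14.2 = 77.
With 4 symmetric Cournot firms, each firm's FOC gives 148 − 25q = 6, so q = 5.68, Q = 4·5.68 = 22.72, and P = 34.4.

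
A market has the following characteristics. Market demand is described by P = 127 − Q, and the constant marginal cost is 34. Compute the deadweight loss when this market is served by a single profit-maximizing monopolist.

Under competition P = MC = 34, so Q = (127 − 34)/1 = 93.
The monopolist equates marginal revenue to marginal cost: 127 − 2Q = 34, so Q = 46.5. From demand, P = 80.5.
DWL is the triangle between Q = 46.5 and Q = 93: ½·(93 − 46.5)·(80.5 − 34) = 1081.125.

DWL = 1081.125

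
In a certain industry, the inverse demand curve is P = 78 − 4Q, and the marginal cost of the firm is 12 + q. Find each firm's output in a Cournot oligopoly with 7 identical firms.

With 7 symmetric Cournot firms, each firm's FOC gives 78 − 32q = 12 + q, so q = 2, Q = 7·2 = 14, and P = 22.

q_i = 2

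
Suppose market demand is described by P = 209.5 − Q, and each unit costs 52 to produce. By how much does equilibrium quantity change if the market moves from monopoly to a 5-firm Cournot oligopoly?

Q rises by 52.5

The monopolist equates marginal revenue to marginal cost: 209.5 − 2Q = 52, so Q = 78.75. From demand, P = 130.75.
With 5 symmetric Cournot firms, each firm's FOC gives 209.5 − 6q = 52, so q = 26.25, Q = 5·26.25 = 131.25, and P = 78.25.
Change in equilibrium quantity: 131.25 − 78.75 = 52.5.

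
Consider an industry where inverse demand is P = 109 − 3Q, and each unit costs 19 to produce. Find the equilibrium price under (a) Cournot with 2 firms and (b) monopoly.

With 2 symmetric Cournot firms, each firm's FOC gives 109 − 9q = 19, so q = 10, Q = 2·10 = 20, and P = 49.
Monopoly sets MR = MC: 109 − 6Q = 19 ⇒ Q = 15, P = 109 − 3·15 = 64.

Cournot: P = 49; Monopoly: P = 64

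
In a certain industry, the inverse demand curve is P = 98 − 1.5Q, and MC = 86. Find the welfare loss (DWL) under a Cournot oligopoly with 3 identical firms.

DWL = 3

Perfect competition: P = MC = 86, so 98 − 1.5Q = 86 and Q = 8.
Cournot with 3 identical firms: the symmetric best-response condition is 98 − 6q = 86. Each firm produces q = 2, total output Q = 6, price P = 89.
DWL is the triangle between Q = 6 and Q = 8: ½·(8 − 6)·(89 − 86) = 3.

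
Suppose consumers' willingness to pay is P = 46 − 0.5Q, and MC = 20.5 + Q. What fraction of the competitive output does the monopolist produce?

Q_m/Q_c = 0.75

A monopolist chooses Q where MR = MC. MR = 46 − Q; setting this equal to 20.5 + Q gives Q = 12.75 and P = 39.625.
Under competition P = MC: 46 − 0.5Q = 20.5 + Q ⇒ Q = 17, P = 37.5.
Ratio Q_m/Q_c = 12.75/17 = 0.75.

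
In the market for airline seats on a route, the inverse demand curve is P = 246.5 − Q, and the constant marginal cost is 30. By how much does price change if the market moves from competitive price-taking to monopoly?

P rises by 108.25

Perfect competition: P = MC = 30, so 246.5 − Q = 30 and Q = 216.5.
A monopolist chooses Q where MR = MC. MR = 246.5 − 2Q; setting this equal to 30 gives Q = 108.25 and P = 138.25.
Change in price: 138.25 − 30 = 108.25.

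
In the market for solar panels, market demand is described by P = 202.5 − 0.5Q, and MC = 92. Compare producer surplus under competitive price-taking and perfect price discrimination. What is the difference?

Under competition P = MC = 92, so Q = (202.5 − 92)/0.5 = 221.
PS = (92 − 92)·221 = 0.
With perfect price discrimination, output is the efficient level Q = 221 (where demand meets MC), but every buyer pays their willingness to pay: CS = 0 and PS = total surplus.
PS = ½·(202.5 − 92)·221 = 12210.25.
Change in producer surplus: 12210.25 − 0 = 12210.25.

Producer surplus rises by 12210.25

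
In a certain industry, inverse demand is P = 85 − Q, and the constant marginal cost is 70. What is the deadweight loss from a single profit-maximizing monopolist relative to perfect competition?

Perfect competition: P = MC = 70, so 85 − Q = 70 and Q = 15.
The monopolist equates marginal revenue to marginal cost: 85 − 2Q = 70, so Q = 7.5. From demand, P = 77.5.
DWL is the triangle between Q = 7.5 and Q = 15: ½·(15 − 7.5)·(77.5 − 70) = 28.125.

DWL = 28.125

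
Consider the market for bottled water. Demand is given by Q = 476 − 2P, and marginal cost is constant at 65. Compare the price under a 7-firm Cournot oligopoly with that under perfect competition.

Cournot: P = 86.625; Competition: P = 65

Inverting demand: P = 238 − 0.5Q.
In a 7-firm Cournot equilibrium, symmetry and the first-order condition give q = (238 − 65)/(4) = 43.25. So Q = 302.75 and P = 86.625.
Under competition P = MC = 65, so Q = (238 − 65)/0.5 = 346.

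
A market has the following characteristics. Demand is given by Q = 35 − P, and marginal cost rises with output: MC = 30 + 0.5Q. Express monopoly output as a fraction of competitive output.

Inverting demand: P = 35 − Q.
The monopolist equates marginal revenue to marginal cost: 35 − 2Q = 30 + 0.5Q, so Q = 2. From demand, P = 33.
Competitive equilibrium sets price equal to marginal cost: 35 − Q = 30 + 0.5Q, so Q = 10/3 and P = 95/3.
Ratio Q_m/Q_c = 2/(10/3) = 0.6.

Q_m/Q_c = 0.6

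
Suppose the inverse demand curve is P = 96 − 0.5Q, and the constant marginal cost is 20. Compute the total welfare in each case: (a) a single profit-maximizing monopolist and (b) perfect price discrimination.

A monopolist chooses Q where MR = MC. MR = 96 − Q; setting this equal to 20 gives Q = 76 and P = 58.
CS = ½·(96 − 58)·76 = 1444; PS = (58 − 20)·76 = 2888; TS = 4332.
A perfectly discriminating monopolist sells every unit with P(Q) ≥ MC(Q), so output equals the competitive quantity Q = 152. Each buyer pays their reservation price, so CS = 0 and the firm captures all surplus.
TS = 5776 (equal to competitive TS).

Monopoly: TS = 4332; Perfect PD: TS = 5776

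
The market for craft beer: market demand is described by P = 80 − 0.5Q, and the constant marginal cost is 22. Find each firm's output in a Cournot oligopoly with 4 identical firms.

q_i = 23.2

In a 4-firm Cournot equilibrium, symmetry and the first-order condition give q = (80 − 22)/(2.5) = 23.2. So Q = 92.8 and P = 33.6.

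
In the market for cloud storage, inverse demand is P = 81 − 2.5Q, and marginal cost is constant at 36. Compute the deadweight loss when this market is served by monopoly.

Under competition P = MC = 36, so Q = (81 − 36)/2.5 = 18.
A monopolist chooses Q where MR = MC. MR = 81 − 5Q; setting this equal to 36 gives Q = 9 and P = 58.5.
DWL is the triangle between Q = 9 and Q = 18: ½·(18 − 9)·(58.5 − 36) = 101.25.

DWL = 101.25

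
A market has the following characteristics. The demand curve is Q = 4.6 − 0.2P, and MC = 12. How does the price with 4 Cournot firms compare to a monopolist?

Cournot: P = 14.2; Monopoly: P = 17.5

Inverting demand: P = 23 − 5Q.
Cournot with 4 identical firms: the symmetric best-response condition is 23 − 25q = 12. Each firm produces q = 0.44, total output Q = 1.76, price P = 14.2.
Monopoly sets MR = MC: 23 − 10Q = 12 ⇒ Q = 1.1, P = 23 − 5·1.1 = 17.5.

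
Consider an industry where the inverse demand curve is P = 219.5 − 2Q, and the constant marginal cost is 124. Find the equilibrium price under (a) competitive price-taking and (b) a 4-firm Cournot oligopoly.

Under competition P = MC = 124, so Q = (219.5 − 124)/2 = 47.75.
With 4 symmetric Cournot firms, each firm's FOC gives 219.5 − 10q = 124, so q = 9.55, Q = 4·9.55 = 38.2, and P = 143.1.

Competition: P = 124; Cournot: P = 143.1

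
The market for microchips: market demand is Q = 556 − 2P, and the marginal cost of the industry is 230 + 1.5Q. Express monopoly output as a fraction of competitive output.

Inverting demand: P = 278 − 0.5Q.
The monopolist equates marginal revenue to marginal cost: 278 − Q = 230 + 1.5Q, so Q = 19.2. From demand, P = 268.4.
Under competition P = MC: 278 − 0.5Q = 230 + 1.5Q ⇒ Q = 24, P = 266.
Ratio Q_m/Q_c = 19.2/24 = 0.8.

Q_m/Q_c = 0.8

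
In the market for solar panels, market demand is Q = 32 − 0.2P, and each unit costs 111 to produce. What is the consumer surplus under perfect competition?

CS = 240.1

Inverting demand: P = 160 − 5Q.
Under competition P = MC = 111, so Q = (160 − 111)/5 = 9.8.
CS = ½·(160 − 111)·9.8 = 240.1.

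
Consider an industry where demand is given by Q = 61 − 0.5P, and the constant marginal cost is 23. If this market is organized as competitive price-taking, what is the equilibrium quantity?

Inverting demand: P = 122 − 2Q.
Under competition P = MC = 23, so Q = (122 − 23)/2 = 49.5.

Q = 49.5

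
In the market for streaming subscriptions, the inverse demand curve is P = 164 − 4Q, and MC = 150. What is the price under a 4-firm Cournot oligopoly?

P = 152.8

Cournot with 4 identical firms: the symmetric best-response condition is 164 − 20q = 150. Each firm produces q = 0.7, total output Q = 2.8, price P = 152.8.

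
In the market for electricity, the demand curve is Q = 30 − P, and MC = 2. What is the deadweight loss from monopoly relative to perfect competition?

DWL = 98

Inverting demand: P = 30 − Q.
Under competition P = MC = 2, so Q = (30 − 2)/1 = 28.
Monopoly sets MR = MC: 30 − 2Q = 2 ⇒ Q = 14, P = 30 − 14 = 16.
DWL is the triangle between Q = 14 and Q = 28: ½·(28 − 14)·(16 − 2) = 98.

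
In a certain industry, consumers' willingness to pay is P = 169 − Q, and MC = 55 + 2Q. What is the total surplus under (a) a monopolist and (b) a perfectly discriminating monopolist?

Monopoly sets MR = MC: 169 − 2Q = 55 + 2Q ⇒ Q = 28.5, P = 169 − 28.5 = 140.5.
CS = ½·(169 − 140.5)·28.5 = 406.125; PS = (140.5·28.5 − 55·28.5 − ½·2·28.5²) = 1624.5; TS = 2030.625.
A perfectly discriminating monopolist sells every unit with P(Q) ≥ MC(Q), so output equals the competitive quantity Q = 38. Each buyer pays their reservation price, so CS = 0 and the firm captures all surplus.
TS = 2166 (equal to competitive TS).

Monopoly: TS = 2030.625; Perfect PD: TS = 2166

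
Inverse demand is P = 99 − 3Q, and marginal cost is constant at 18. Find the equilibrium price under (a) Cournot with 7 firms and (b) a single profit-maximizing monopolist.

In a 7-firm Cournot equilibrium, symmetry and the first-order condition give q = (99 − 18)/(24) = 3.375. So Q = 23.625 and P = 28.125.
A monopolist chooses Q where MR = MC. MR = 99 − 6Q; setting this equal to 18 gives Q = 13.5 and P = 58.5.

Cournot: P = 28.125; Monopoly: P = 58.5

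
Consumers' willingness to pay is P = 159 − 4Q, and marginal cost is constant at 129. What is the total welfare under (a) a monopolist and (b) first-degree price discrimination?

The monopolist equates marginal revenue to marginal cost: 159 − 8Q = 129, so Q = 3.75. From demand, P = 144.
CS = ½·(159 − 144)·3.75 = 28.125; PS = (144 − 129)·3.75 = 56.25; TS = 84.375.
With perfect price discrimination, output is the efficient level Q = 7.5 (where demand meets MC), but every buyer pays their willingness to pay: CS = 0 and PS = total surplus.
TS = 112.5 (equal to competitive TS).

Monopoly: TS = 84.375; Perfect PD: TS = 112.5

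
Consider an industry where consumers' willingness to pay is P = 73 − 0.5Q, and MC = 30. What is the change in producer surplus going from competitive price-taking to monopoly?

Producer surplus rises by 924.5

Perfect competition: P = MC = 30, so 73 − 0.5Q = 30 and Q = 86.
PS = (30 − 30)·86 = 0.
The monopolist equates marginal revenue to marginal cost: 73 − Q = 30, so Q = 43. From demand, P = 51.5.
PS = (51.5 − 30)·43 = 924.5.
Change in producer surplus: 924.5 − 0 = 924.5.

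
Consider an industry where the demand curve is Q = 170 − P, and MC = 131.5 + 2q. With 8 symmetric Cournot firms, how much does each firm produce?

Inverting demand: P = 170 − Q.
With 8 symmetric Cournot firms, each firm's FOC gives 170 − 9q = 131.5 + 2q, so q = 3.5, Q = 8·3.5 = 28, and P = 142.

q_i = 3.5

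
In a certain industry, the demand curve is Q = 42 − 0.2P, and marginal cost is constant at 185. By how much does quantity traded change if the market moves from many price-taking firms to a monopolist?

Q falls by 2.5

Inverting demand: P = 210 − 5Q.
Under competition P = MC = 185, so Q = (210 − 185)/5 = 5.
Monopoly sets MR = MC: 210 − 10Q = 185 ⇒ Q = 2.5, P = 210 − 5·2.5 = 197.5.
Change in quantity traded: 2.5 − 5 = −2.5.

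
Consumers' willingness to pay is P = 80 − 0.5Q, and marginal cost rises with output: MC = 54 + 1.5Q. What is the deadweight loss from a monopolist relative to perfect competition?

DWL = 6.76

Under competition P = MC: 80 − 0.5Q = 54 + 1.5Q ⇒ Q = 13, P = 73.5.
A monopolist chooses Q where MR = MC. MR = 80 − Q; setting this equal to 54 + 1.5Q gives Q = 10.4 and P = 74.8.
CS = ½·(80 − 73.5)·13 = 42.25; PS = (73.5·13 − 54·13 − ½·1.5·13²) = 126.75; TS = 169.
CS = ½·(80 − 74.8)·10.4 = 27.04; PS = (74.8·10.4 − 54·10.4 − ½·1.5·10.4²) = 135.2; TS = 162.24.
DWL = 169 − 162.24 = 6.76.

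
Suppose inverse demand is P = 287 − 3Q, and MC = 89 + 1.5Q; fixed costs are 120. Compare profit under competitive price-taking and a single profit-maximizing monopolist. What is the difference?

Competitive equilibrium sets price equal to marginal cost: 287 − 3Q = 89 + 1.5Q, so Q = 44 and P = 155.
Profit = 155·44 − (89·44 + ½·1.5·44²) − 120 = 1332.
A monopolist chooses Q where MR = MC. MR = 287 − 6Q; setting this equal to 89 + 1.5Q gives Q = 26.4 and P = 207.8.
Profit = 207.8·26.4 − (89·26.4 + ½·1.5·26.4²) − 120 = 2493.6.
Change in profit: 2493.6 − 1332 = 1161.6.

Profit rises by 1161.6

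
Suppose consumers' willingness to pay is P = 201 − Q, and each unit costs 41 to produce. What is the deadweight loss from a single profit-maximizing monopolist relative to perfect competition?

Perfect competition: P = MC = 41, so 201 − Q = 41 and Q = 160.
Monopoly sets MR = MC: 201 − 2Q = 41 ⇒ Q = 80, P = 201 − 80 = 121.
DWL is the triangle between Q = 80 and Q = 160: ½·(160 − 80)·(121 − 41) = 3200.

DWL = 3200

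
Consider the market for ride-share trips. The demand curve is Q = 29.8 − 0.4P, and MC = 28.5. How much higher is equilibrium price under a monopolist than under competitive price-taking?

Inverting demand: P = 74.5 − 2.5Q.
Competitive firms price at marginal cost: P = 28.5, giving Q = 18.4.
The monopolist equates marginal revenue to marginal cost: 74.5 − 5Q = 28.5, so Q = 9.2. From demand, P = 51.5.
Change in equilibrium price: 51.5 − 28.5 = 23.

P rises by 23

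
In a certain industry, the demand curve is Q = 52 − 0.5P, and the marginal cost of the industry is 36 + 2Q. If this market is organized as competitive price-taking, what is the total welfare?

Inverting demand: P = 104 − 2Q.
Competitive equilibrium sets price equal to marginal cost: 104 − 2Q = 36 + 2Q, so Q = 17 and P = 70.
CS = ½·(104 − 70)·17 = 289; PS = (70·17 − 36·17 − ½·2·17²) = 289; TS = 578.

TS = 578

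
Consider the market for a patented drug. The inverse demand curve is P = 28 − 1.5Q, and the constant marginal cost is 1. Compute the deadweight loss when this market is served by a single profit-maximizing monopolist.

Perfect competition: P = MC = 1, so 28 − 1.5Q = 1 and Q = 18.
Monopoly sets MR = MC: 28 − 3Q = 1 ⇒ Q = 9, P = 28 − 1.5·9 = 14.5.
DWL is the triangle between Q = 9 and Q = 18: ½·(18 − 9)·(14.5 − 1) = 60.75.

DWL = 60.75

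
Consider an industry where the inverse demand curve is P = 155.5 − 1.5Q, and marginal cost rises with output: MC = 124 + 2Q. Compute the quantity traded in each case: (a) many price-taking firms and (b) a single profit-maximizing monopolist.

Competition: Q = 9; Monopoly: Q = 6.3

Under competition P = MC: 155.5 − 1.5Q = 124 + 2Q ⇒ Q = 9, P = 142.
The monopolist equates marginal revenue to marginal cost: 155.5 − 3Q = 124 + 2Q, so Q = 6.3. From demand, P = 146.05.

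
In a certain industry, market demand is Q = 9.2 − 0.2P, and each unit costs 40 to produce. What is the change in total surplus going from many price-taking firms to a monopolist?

TS falls by 0.9

Inverting demand: P = 46 − 5Q.
Under competition P = MC = 40, so Q = (46 − 40)/5 = 1.2.
CS = ½·(46 − 40)·1.2 = 3.6; PS = (40 − 40)·1.2 = 0; TS = 3.6.
Monopoly sets MR = MC: 46 − 10Q = 40 ⇒ Q = 0.6, P = 46 − 5·0.6 = 43.
CS = ½·(46 − 43)·0.6 = 0.9; PS = (43 − 40)·0.6 = 1.8; TS = 2.7.
Change in total surplus: 2.7 − 3.6 = −0.9.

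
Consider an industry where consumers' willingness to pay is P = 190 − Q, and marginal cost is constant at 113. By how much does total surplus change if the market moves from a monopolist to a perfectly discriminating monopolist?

TS rises by 741.125

Monopoly sets MR = MC: 190 − 2Q = 113 ⇒ Q = 38.5, P = 190 − 38.5 = 151.5.
CS = ½·(190 − 151.5)·38.5 = 741.125; PS = (151.5 − 113)·38.5 = 1482.25; TS = 2223.375.
A perfectly discriminating monopolist sells every unit with P(Q) ≥ MC(Q), so output equals the competitive quantity Q = 77. Each buyer pays their reservation price, so CS = 0 and the firm captures all surplus.
TS = 2964.5 (equal to competitive TS).
Change in total surplus: 2964.5 − 2223.375 = 741.125.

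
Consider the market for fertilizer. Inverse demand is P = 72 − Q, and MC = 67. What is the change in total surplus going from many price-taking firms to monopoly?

Under competition P = MC = 67, so Q = (72 − 67)/1 = 5.
CS = ½·(72 − 67)·5 = 12.5; PS = (67 − 67)·5 = 0; TS = 12.5.
The monopolist equates marginal revenue to marginal cost: 72 − 2Q = 67, so Q = 2.5. From demand, P = 69.5.
CS = ½·(72 − 69.5)·2.5 = 3.125; PS = (69.5 − 67)·2.5 = 6.25; TS = 9.375.
Change in total surplus: 9.375 − 12.5 = −3.125.

Total surplus falls by 3.125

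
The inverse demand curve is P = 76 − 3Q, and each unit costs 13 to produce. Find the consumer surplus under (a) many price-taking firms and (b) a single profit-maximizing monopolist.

Under competition P = MC = 13, so Q = (76 − 13)/3 = 21.
CS = ½·(76 − 13)·21 = 661.5.
The monopolist equates marginal revenue to marginal cost: 76 − 6Q = 13, so Q = 10.5. From demand, P = 44.5.
CS = ½·(76 − 44.5)·10.5 = 165.375.

Competition: CS = 661.5; Monopoly: CS = 165.375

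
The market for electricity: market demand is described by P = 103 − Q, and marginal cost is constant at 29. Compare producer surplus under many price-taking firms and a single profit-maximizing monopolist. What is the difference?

PS rises by 1369

Perfect competition: P = MC = 29, so 103 − Q = 29 and Q = 74.
PS = (29 − 29)·74 = 0.
A monopolist chooses Q where MR = MC. MR = 103 − 2Q; setting this equal to 29 gives Q = 37 and P = 66.
PS = (66 − 29)·37 = 1369.
Change in producer surplus: 1369 − 0 = 1369.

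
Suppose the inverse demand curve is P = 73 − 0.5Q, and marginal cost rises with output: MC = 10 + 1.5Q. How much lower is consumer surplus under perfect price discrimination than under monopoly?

Monopoly sets MR = MC: 73 − Q = 10 + 1.5Q ⇒ Q = 25.2, P = 73 − 0.5·25.2 = 60.4.
CS = ½·(73 − 60.4)·25.2 = 158.76.
Under first-degree price discrimination the firm charges each unit its demand price and produces up to where P = MC, i.e. Q = 31.5. Consumer surplus is zero; producer surplus equals total surplus.
CS = 0.
Change in consumer surplus: 0 − 158.76 = −158.76.

Consumer surplus falls by 158.76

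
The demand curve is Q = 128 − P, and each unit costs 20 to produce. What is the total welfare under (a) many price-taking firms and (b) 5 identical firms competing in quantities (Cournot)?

Competition: TS = 5832; Cournot: TS = 5670

Inverting demand: P = 128 − Q.
Competitive firms price at marginal cost: P = 20, giving Q = 108.
CS = ½·(128 − 20)·108 = 5832; PS = (20 − 20)·108 = 0; TS = 5832.
Cournot with 5 identical firms: the symmetric best-response condition is 128 − 6q = 20. Each firm produces q = 18, total output Q = 90, price P = 38.
CS = ½·(128 − 38)·90 = 4050; PS = (38 − 20)·90 = 1620; TS = 5670.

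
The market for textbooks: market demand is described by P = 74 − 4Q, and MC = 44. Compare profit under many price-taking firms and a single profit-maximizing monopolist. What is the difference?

Under competition P = MC = 44, so Q = (74 − 44)/4 = 7.5.
Profit = (44 − 44)·7.5 = 0.
Monopoly sets MR = MC: 74 − 8Q = 44 ⇒ Q = 3.75, P = 74 − 4·3.75 = 59.
Profit = (59 − 44)·3.75 = 56.25.
Change in profit: 56.25 − 0 = 56.25.

Profit rises by 56.25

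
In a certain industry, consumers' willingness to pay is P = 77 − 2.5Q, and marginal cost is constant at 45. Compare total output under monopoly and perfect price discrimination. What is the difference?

Total output rises by 6.4

The monopolist equates marginal revenue to marginal cost: 77 − 5Q = 45, so Q = 6.4. From demand, P = 61.
A perfectly discriminating monopolist sells every unit with P(Q) ≥ MC(Q), so output equals the competitive quantity Q = 12.8. Each buyer pays their reservation price, so CS = 0 and the firm captures all surplus.
Change in total output: 12.8 − 6.4 = 6.4.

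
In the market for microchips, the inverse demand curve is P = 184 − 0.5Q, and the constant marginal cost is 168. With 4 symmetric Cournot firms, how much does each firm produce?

q_i = 6.4

In a 4-firm Cournot equilibrium, symmetry and the first-order condition give q = (184 − 168)/(2.5) = 6.4. So Q = 25.6 and P = 171.2.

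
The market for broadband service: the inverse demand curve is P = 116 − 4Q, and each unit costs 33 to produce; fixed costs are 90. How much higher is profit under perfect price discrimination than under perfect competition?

π rises by 861.125

Perfect competition: P = MC = 33, so 116 − 4Q = 33 and Q = 20.75.
Profit = (33 − 33)·20.75 − 90 = −90.
Under first-degree price discrimination the firm charges each unit its demand price and produces up to where P = MC, i.e. Q = 20.75. Consumer surplus is zero; producer surplus equals total surplus.
PS equals the full surplus area, 861.125. Profit = 861.125 − 90 = 771.125.
Change in profit: 771.125 − −90 = 861.125.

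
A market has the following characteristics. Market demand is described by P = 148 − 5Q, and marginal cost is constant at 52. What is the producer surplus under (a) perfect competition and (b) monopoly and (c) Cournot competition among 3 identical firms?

Competition: PS = 0; Monopoly: PS = 460.8; Cournot: PS = 345.6

Competitive firms price at marginal cost: P = 52, giving Q = 19.2.
PS = (52 − 52)·19.2 = 0.
A monopolist chooses Q where MR = MC. MR = 148 − 10Q; setting this equal to 52 gives Q = 9.6 and P = 100.
PS = (100 − 52)·9.6 = 460.8.
Cournot with 3 identical firms: the symmetric best-response condition is 148 − 20q = 52. Each firm produces q = 4.8, total output Q = 14.4, price P = 76.
PS = (76 − 52)·14.4 = 345.6.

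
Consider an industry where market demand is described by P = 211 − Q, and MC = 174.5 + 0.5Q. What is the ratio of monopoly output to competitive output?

Q_m/Q_c = 0.6

The monopolist equates marginal revenue to marginal cost: 211 − 2Q = 174.5 + 0.5Q, so Q = 14.6. From demand, P = 196.4.
Under competition P = MC: 211 − Q = 174.5 + 0.5Q ⇒ Q = 73/3, P = 560/3.
Ratio Q_m/Q_c = 14.6/(73/3) = 0.6.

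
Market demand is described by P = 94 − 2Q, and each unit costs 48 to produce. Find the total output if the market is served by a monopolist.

Q = 11.5

The monopolist equates marginal revenue to marginal cost: 94 − 4Q = 48, so Q = 11.5. From demand, P = 71.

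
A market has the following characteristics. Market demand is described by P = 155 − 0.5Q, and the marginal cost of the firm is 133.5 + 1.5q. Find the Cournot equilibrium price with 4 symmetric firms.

With 4 symmetric Cournot firms, each firm's FOC gives 155 − 2.5q = 133.5 + 1.5q, so q = 5.375, Q = 4·5.375 = 21.5, and P = 144.25.

P = 144.25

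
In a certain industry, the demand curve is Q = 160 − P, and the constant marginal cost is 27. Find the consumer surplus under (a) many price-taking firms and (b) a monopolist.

Inverting demand: P = 160 − Q.
Competitive firms price at marginal cost: P = 27, giving Q = 133.
CS = ½·(160 − 27)·133 = 8844.5.
The monopolist equates marginal revenue to marginal cost: 160 − 2Q = 27, so Q = 66.5. From demand, P = 93.5.
CS = ½·(160 − 93.5)·66.5 = 2211.125.

Competition: CS = 8844.5; Monopoly: CS = 2211.125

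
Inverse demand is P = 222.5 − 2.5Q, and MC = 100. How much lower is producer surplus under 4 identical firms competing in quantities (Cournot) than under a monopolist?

PS falls by 540.225

Monopoly sets MR = MC: 222.5 − 5Q = 100 ⇒ Q = 24.5, P = 222.5 − 2.5·24.5 = 161.25.
PS = (161.25 − 100)·24.5 = 1500.625.
In a 4-firm Cournot equilibrium, symmetry and the first-order condition give q = (222.5 − 100)/(12.5) = 9.8. So Q = 39.2 and P = 124.5.
PS = (124.5 − 100)·39.2 = 960.4.
Change in producer surplus: 960.4 − 1500.625 = −540.225.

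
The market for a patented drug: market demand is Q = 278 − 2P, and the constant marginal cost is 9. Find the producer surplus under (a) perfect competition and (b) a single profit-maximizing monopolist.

Competition: PS = 0; Monopoly: PS = 8450

Inverting demand: P = 139 − 0.5Q.
Perfect competition: P = MC = 9, so 139 − 0.5Q = 9 and Q = 260.
PS = (9 − 9)·260 = 0.
A monopolist chooses Q where MR = MC. MR = 139 − Q; setting this equal to 9 gives Q = 130 and P = 74.
PS = (74 − 9)·130 = 8450.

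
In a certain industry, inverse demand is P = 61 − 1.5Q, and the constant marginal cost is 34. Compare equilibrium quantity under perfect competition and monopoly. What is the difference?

Perfect competition: P = MC = 34, so 61 − 1.5Q = 34 and Q = 18.
Monopoly sets MR = MC: 61 − 3Q = 34 ⇒ Q = 9, P = 61 − 1.5·9 = 47.5.
Change in equilibrium quantity: 9 − 18 = −9.

Q falls by 9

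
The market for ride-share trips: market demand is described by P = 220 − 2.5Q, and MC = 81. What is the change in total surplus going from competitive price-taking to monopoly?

Under competition P = MC = 81, so Q = (220 − 81)/2.5 = 55.6.
CS = ½·(220 − 81)·55.6 = 3864.2; PS = (81 − 81)·55.6 = 0; TS = 3864.2.
Monopoly sets MR = MC: 220 − 5Q = 81 ⇒ Q = 27.8, P = 220 − 2.5·27.8 = 150.5.
CS = ½·(220 − 150.5)·27.8 = 966.05; PS = (150.5 − 81)·27.8 = 1932.1; TS = 2898.15.
Change in total surplus: 2898.15 − 3864.2 = −966.05.

Total surplus falls by 966.05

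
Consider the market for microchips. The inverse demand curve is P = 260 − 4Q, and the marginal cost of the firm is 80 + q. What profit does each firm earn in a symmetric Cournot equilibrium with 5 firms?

π_i = 233.28

Cournot with 5 identical firms: the symmetric best-response condition is 260 − 24q = 80 + q. Each firm produces q = 7.2, total output Q = 36, price P = 116.
Each firm's profit = 116·7.2 − (80·7.2 + ½·1·7.2²) = 233.28.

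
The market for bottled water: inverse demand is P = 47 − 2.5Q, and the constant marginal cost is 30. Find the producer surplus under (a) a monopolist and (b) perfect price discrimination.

The monopolist equates marginal revenue to marginal cost: 47 − 5Q = 30, so Q = 3.4. From demand, P = 38.5.
PS = (38.5 − 30)·3.4 = 28.9.
A perfectly discriminating monopolist sells every unit with P(Q) ≥ MC(Q), so output equals the competitive quantity Q = 6.8. Each buyer pays their reservation price, so CS = 0 and the firm captures all surplus.
PS = ½·(47 − 30)·6.8 = 57.8.

Monopoly: PS = 28.9; Perfect PD: PS = 57.8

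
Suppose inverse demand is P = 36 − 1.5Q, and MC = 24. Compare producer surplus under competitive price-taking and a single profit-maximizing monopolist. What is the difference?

PS rises by 24

Competitive firms price at marginal cost: P = 24, giving Q = 8.
PS = (24 − 24)·8 = 0.
The monopolist equates marginal revenue to marginal cost: 36 − 3Q = 24, so Q = 4. From demand, P = 30.
PS = (30 − 24)·4 = 24.
Change in producer surplus: 24 − 0 = 24.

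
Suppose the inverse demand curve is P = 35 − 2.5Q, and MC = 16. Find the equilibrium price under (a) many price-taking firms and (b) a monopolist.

Competition: P = 16; Monopoly: P = 25.5

Competitive firms price at marginal cost: P = 16, giving Q = 7.6.
Monopoly sets MR = MC: 35 − 5Q = 16 ⇒ Q = 3.8, P = 35 − 2.5·3.8 = 25.5.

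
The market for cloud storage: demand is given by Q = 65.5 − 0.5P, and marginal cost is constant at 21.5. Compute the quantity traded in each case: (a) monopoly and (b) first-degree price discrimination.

Inverting demand: P = 131 − 2Q.
The monopolist equates marginal revenue to marginal cost: 131 − 4Q = 21.5, so Q = 27.375. From demand, P = 76.25.
A perfectly discriminating monopolist sells every unit with P(Q) ≥ MC(Q), so output equals the competitive quantity Q = 54.75. Each buyer pays their reservation price, so CS = 0 and the firm captures all surplus.

Monopoly: Q = 27.375; Perfect PD: Q = 54.75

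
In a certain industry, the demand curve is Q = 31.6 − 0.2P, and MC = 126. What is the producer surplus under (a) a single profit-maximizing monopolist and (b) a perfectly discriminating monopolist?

Monopoly: PS = 51.2; Perfect PD: PS = 102.4

Inverting demand: P = 158 − 5Q.
Monopoly sets MR = MC: 158 − 10Q = 126 ⇒ Q = 3.2, P = 158 − 5·3.2 = 142.
PS = (142 − 126)·3.2 = 51.2.
Under first-degree price discrimination the firm charges each unit its demand price and produces up to where P = MC, i.e. Q = 6.4. Consumer surplus is zero; producer surplus equals total surplus.
PS = ½·(158 − 126)·6.4 = 102.4.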